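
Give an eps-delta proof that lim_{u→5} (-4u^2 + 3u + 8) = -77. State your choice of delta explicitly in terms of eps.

delta = min(1, eps/41)

Let eps > 0. We want delta > 0 such that 0 < |u − 5| < delta implies |(-4u^2 + 3u + 8) + 77| < eps.
(-4u^2 + 3u + 8) + 77 = -4u^2 + 3u + 85 = (u − 5)(-4u - 17).
So |(-4u^2 + 3u + 8) + 77| = |u − 5|·|-4u - 17|.
Require delta ≤ 1. Then |u − 5| < 1 gives |u| < 6, and by the triangle inequality |-4u - 17| ≤ 4·6 + 17 = 41.
Hence |(-4u^2 + 3u + 8) + 77| ≤ 41|u − 5| < eps provided |u − 5| < eps/41.
Take delta = min(1, eps/41). Then 0 < |u − 5| < delta gives both |u − 5| < 1 and |u − 5| < eps/41, so |(-4u^2 + 3u + 8) + 77| < eps.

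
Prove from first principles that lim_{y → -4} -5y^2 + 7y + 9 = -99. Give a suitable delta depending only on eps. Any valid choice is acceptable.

Suppose eps > 0. We want delta > 0 such that 0 < |y + 4| < delta implies |(-5y^2 + 7y + 9) + 99| < eps.
(-5y^2 + 7y + 9) + 99 = -5y^2 + 7y + 108 = (y + 4)(-5y + 27).
So |(-5y^2 + 7y + 9) + 99| = |y + 4|·|-5y + 27|.
Assume first that |y + 4| < 1, so |y| < 5. Then |-5y + 27| ≤ 5·5 + 27 = 52.
Hence |(-5y^2 + 7y + 9) + 99| ≤ 52|y + 4| < eps provided |y + 4| < eps/52.
Take delta = min(1, eps/52). Then 0 < |y + 4| < delta gives both |y + 4| < 1 and |y + 4| < eps/52, so |(-5y^2 + 7y + 9) + 99| < eps.

delta = min(1, eps/52)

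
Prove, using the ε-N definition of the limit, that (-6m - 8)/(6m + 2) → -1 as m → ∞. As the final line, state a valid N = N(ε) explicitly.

Let ε > 0 be given. For m ≥ 1, |(-6m - 8)/(6m + 2) + 1| = |-36|/(6(6m + 2)) = 36/(6(6m + 2)).
Since 6m + 2 ≥ 6m for m ≥ 1, this is ≤ 36/(6·6m) = 1/m.
So |(-6m - 8)/(6m + 2) + 1| < ε whenever m > 1/ε.
Take N = 1/ε. If m > N then |(-6m - 8)/(6m + 2) + 1| ≤ 1/m < ε.

N = 1/ε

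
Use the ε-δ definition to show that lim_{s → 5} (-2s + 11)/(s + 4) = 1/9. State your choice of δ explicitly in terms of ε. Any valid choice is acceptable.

Let ε > 0 be given. We want δ > 0 with 0 < |s − 5| < δ ⇒ |(-2s + 11)/(s + 4) − (1/9)| < ε.
Combining over a common denominator, (-2s + 11)/(s + 4) − (1/9) = [(-2s + 11)·9 − 1·(s + 4)] / [9·(s + 4)] = -19(s − 5) / (9(s + 4)).
So |(-2s + 11)/(s + 4) − (1/9)| = 19|s − 5| / (9·|s + 4|).
Restrict δ ≤ 9/2. Then |s − 5| < 9/2 gives |s + 4| = |(s − 5) + 9| ≥ 9 − 9/2 = 9/2.
Hence |(-2s + 11)/(s + 4) − (1/9)| < 19|s − 5|/(9·(9/2)) = (38/81)|s − 5|, which is < ε once |s − 5| < (81/38)ε.
Take δ = min(9/2, (81/38)ε). Then 0 < |s − 5| < δ forces both bounds, so |(-2s + 11)/(s + 4) − (1/9)| < ε.

δ = min(9/2, (81/38)ε)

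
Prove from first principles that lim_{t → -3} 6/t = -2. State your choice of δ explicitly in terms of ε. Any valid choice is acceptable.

δ = min(3/2, (3/4)ε)

Let ε > 0. We seek δ > 0 such that 0 < |t + 3| < δ implies |6/t + 2| < ε.
|6/t + 2| = 6·|-3 − t|/(3·|t|) = 6|t + 3|/(3|t|).
Restrict δ ≤ 3/2. Then |t + 3| < 3/2 gives |t| > 3/2, so 3|t| > 9/2.
Then |6/t + 2| < 6|t + 3|/(9/2), which is < ε when |t + 3| < (3/4)ε.
Take δ = min(3/2, (3/4)ε). Then 0 < |t + 3| < δ gives both |t + 3| < 3/2 and |t + 3| < (3/4)ε, so |6/t + 2| < ε.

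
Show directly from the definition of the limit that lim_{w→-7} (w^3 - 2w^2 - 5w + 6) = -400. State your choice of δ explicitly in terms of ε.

δ = min(1, ε/194)

Suppose ε > 0. We want δ > 0 such that 0 < |w + 7| < δ implies |(w^3 - 2w^2 - 5w + 6) + 400| < ε.
(w^3 - 2w^2 - 5w + 6) + 400 = w^3 - 2w^2 - 5w + 406 = (w + 7)(w^2 - 9w + 58).
So |(w^3 - 2w^2 - 5w + 6) + 400| = |w + 7|·|w^2 - 9w + 58|.
Assume first that |w + 7| < 1, so |w| < 8. Then |w^2 - 9w + 58| ≤ 8^2 + 9·8 + 58 = 194.
Hence |(w^3 - 2w^2 - 5w + 6) + 400| ≤ 194|w + 7| < ε provided |w + 7| < ε/194.
Take δ = min(1, ε/194). Then 0 < |w + 7| < δ gives both |w + 7| < 1 and |w + 7| < ε/194, so |(w^3 - 2w^2 - 5w + 6) + 400| < ε.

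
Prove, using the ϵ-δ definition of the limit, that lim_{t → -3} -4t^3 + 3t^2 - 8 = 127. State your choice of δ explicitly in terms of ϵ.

δ = min(2, ϵ/220)

Let ϵ > 0 be given. We want δ > 0 such that 0 < |t + 3| < δ implies |(-4t^3 + 3t^2 - 8) − 127| < ϵ.
(-4t^3 + 3t^2 - 8) − 127 = -4t^3 + 3t^2 - 135 = (t + 3)(-4t^2 + 15t - 45).
So |(-4t^3 + 3t^2 - 8) − 127| = |t + 3|·|-4t^2 + 15t - 45|.
Assume first that |t + 3| < 2, so |t| < 5. Then |-4t^2 + 15t - 45| ≤ 4·5^2 + 15·5 + 45 = 220.
Hence |(-4t^3 + 3t^2 - 8) − 127| ≤ 220|t + 3| < ϵ provided |t + 3| < ϵ/220.
Take δ = min(2, ϵ/220). Then 0 < |t + 3| < δ gives both |t + 3| < 2 and |t + 3| < ϵ/220, so |(-4t^3 + 3t^2 - 8) − 127| < ϵ.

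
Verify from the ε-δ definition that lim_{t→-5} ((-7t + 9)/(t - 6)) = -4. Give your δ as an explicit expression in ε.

δ = min(11/2, (11/6)ε)

Let ε > 0 be given. We want δ > 0 with 0 < |t + 5| < δ ⇒ |(-7t + 9)/(t - 6) + 4| < ε.
Combining over a common denominator, (-7t + 9)/(t - 6) + 4 = [(-7t + 9)·(-11) − 44·(t - 6)] / [(-11)·(t - 6)] = 33(t + 5) / ((-11)(t - 6)).
So |(-7t + 9)/(t - 6) + 4| = 33|t + 5| / (11·|t − 6|).
Require δ ≤ 11/2, so |t − 6| ≥ |-11| − |t + 5| > 11 − 11/2 = 11/2.
Hence |(-7t + 9)/(t - 6) + 4| < 33|t + 5|/(11·(11/2)) = (6/11)|t + 5|, which is < ε once |t + 5| < (11/6)ε.
Take δ = min(11/2, (11/6)ε). Then 0 < |t + 5| < δ forces both bounds, so |(-7t + 9)/(t - 6) + 4| < ε.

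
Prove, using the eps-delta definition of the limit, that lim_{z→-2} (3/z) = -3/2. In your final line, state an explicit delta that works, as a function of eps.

Fix eps > 0. We seek delta > 0 such that 0 < |z + 2| < delta implies |3/z + 3/2| < eps.
|3/z + 3/2| = 3·|-2 − z|/(2·|z|) = 3|z + 2|/(2|z|).
Restrict delta ≤ 1. Then |z + 2| < 1 gives |z| > 1, so 2|z| > 2.
Then |3/z + 3/2| < 3|z + 2|/2, which is < eps when |z + 2| < (2/3)eps.
Take delta = min(1, (2/3)eps). Then 0 < |z + 2| < delta gives both |z + 2| < 1 and |z + 2| < (2/3)eps, so |3/z + 3/2| < eps.

delta = min(1, (2/3)eps)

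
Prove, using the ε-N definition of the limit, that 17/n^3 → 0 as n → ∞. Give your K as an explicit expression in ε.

Let ε > 0. For n ≥ 1, |17/n^3 − 0| = 17/n^3.
17/n^3 < ε ⇔ n^3 > 17/ε ⇔ n > (17/ε)^{1/3}.
Take K = (17/ε)^{1/3}. Then n > K implies 17/n^3 < ε.

K = (17/ε)^{1/3}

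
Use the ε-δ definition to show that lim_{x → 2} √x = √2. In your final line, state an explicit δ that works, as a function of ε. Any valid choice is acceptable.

Let ε > 0 be given. We want δ > 0 such that 0 < |x − 2| < δ implies |√x − √2| < ε.
Rationalise: √x − √2 = (x − 2)/(√x + √2), so |√x − √2| = |x − 2|/(√x + √2).
Restrict δ ≤ 2 so that |x − 2| < 2 forces x > 0, and then √x + √2 > √2.
Hence |√x − √2| < |x − 2|/√2, which is < ε once |x − 2| < √2·ε.
Take δ = min(2, √2·ε). If 0 < |x − 2| < δ then x > 0 and |√x − √2| < |x − 2|/√2 < ε.

δ = min(2, √2·ε)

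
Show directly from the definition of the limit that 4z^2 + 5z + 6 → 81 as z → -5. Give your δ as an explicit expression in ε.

Let ε > 0. We want δ > 0 such that 0 < |z + 5| < δ implies |(4z^2 + 5z + 6) − 81| < ε.
(4z^2 + 5z + 6) − 81 = 4z^2 + 5z - 75 = (z + 5)(4z - 15).
So |(4z^2 + 5z + 6) − 81| = |z + 5|·|4z - 15|.
Require δ ≤ 2. Then |z + 5| < 2 gives |z| < 7, and by the triangle inequality |4z - 15| ≤ 4·7 + 15 = 43.
Hence |(4z^2 + 5z + 6) − 81| ≤ 43|z + 5| < ε provided |z + 5| < ε/43.
Take δ = min(2, ε/43). Then 0 < |z + 5| < δ gives both |z + 5| < 2 and |z + 5| < ε/43, so |(4z^2 + 5z + 6) − 81| < ε.

δ = min(2, ε/43)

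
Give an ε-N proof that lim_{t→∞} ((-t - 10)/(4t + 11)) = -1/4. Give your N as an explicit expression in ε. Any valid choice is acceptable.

N = (29/16)/ε

Fix ε > 0. We seek N > 0 such that t > N implies |(-t - 10)/(4t + 11) + 1/4| < ε.
(-t - 10)/(4t + 11) + 1/4 = (4(-t - 10) − (-1)(4t + 11)) / (4(4t + 11)) = -29/(4(4t + 11)).
For t > 0 we have 4t + 11 > 4t, so |(-t - 10)/(4t + 11) + 1/4| = 29/(4(4t + 11)) < 29/(4·4t) = (29/16)/t.
Thus |(-t - 10)/(4t + 11) + 1/4| < ε whenever t > (29/16)/ε.
Take N = (29/16)/ε. If t > N then |(-t - 10)/(4t + 11) + 1/4| < (29/16)/t < ε.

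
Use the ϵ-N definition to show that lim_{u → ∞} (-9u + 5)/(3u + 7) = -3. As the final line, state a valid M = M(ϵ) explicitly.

Fix ϵ > 0. We seek M > 0 such that u > M implies |(-9u + 5)/(3u + 7) + 3| < ϵ.
(-9u + 5)/(3u + 7) + 3 = (3(-9u + 5) − (-9)(3u + 7)) / (3(3u + 7)) = 78/(3(3u + 7)).
For u > 0 we have 3u + 7 > 3u, so |(-9u + 5)/(3u + 7) + 3| = 78/(3(3u + 7)) < 78/(3·3u) = (26/3)/u.
Thus |(-9u + 5)/(3u + 7) + 3| < ϵ whenever u > (26/3)/ϵ.
Take M = (26/3)/ϵ. If u > M then |(-9u + 5)/(3u + 7) + 3| < (26/3)/u < ϵ.

M = (26/3)/ϵ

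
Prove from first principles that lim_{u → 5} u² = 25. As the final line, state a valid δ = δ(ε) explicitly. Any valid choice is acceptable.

Let ε > 0 be given. We seek δ > 0 with 0 < |u − 5| < δ ⇒ |u² − 25| < ε.
Factor: u² − 25 = (u − 5)(u + 5), so |u² − 25| = |u − 5|·|u + 5|.
Impose δ ≤ 1 so that |u| < 6; then |u + 5| ≤ 11.
Hence |u² − 25| ≤ 11|u − 5|, which is < ε once |u − 5| < ε/11.
Take δ = min(1, ε/11). If 0 < |u − 5| < δ then both bounds hold and |u² − 25| ≤ 11|u − 5| < 11·(ε/11) = ε.

δ = min(1, ε/11)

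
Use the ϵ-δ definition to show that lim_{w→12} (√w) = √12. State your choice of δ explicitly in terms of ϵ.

Suppose ϵ > 0. We want δ > 0 such that 0 < |w − 12| < δ implies |√w − √12| < ϵ.
Multiplying by the conjugate, |√w − √12| = |w − 12|/(√w + √12).
Restrict δ ≤ 12 so that |w − 12| < 12 forces w > 0, and then √w + √12 > √12.
Hence |√w − √12| < |w − 12|/√12, which is < ϵ once |w − 12| < √12·ϵ.
Take δ = min(12, √12·ϵ). If 0 < |w − 12| < δ then w > 0 and |√w − √12| < |w − 12|/√12 < ϵ.

δ = min(12, √12·ϵ)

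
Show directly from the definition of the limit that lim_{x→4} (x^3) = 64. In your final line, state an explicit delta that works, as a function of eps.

Suppose eps > 0. We seek delta > 0 with 0 < |x − 4| < delta ⇒ |x^3 − 64| < eps.
Factor: x^3 − 64 = (x − 4)(x^2 + 4x + 16), so |x^3 − 64| = |x − 4|·|x^2 + 4x + 16|.
Restrict delta ≤ 1. Then |x − 4| < 1 gives |x| < 5, so by the triangle inequality |x^2 + 4x + 16| ≤ 5^2 + 4·5 + 16 = 61.
Hence |x^3 − 64| ≤ 61|x − 4|, which is < eps once |x − 4| < eps/61.
Take delta = min(1, eps/61). If 0 < |x − 4| < delta then both bounds hold and |x^3 − 64| ≤ 61|x − 4| < 61·(eps/61) = eps.

delta = min(1, eps/61)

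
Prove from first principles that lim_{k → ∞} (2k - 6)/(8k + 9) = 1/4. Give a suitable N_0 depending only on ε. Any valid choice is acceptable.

Let ε > 0 be given. For k ≥ 1, |(2k - 6)/(8k + 9) − (1/4)| = |-66|/(8(8k + 9)) = 66/(8(8k + 9)).
Since 8k + 9 ≥ 8k for k ≥ 1, this is ≤ 66/(8·8k) = (33/32)/k.
So |(2k - 6)/(8k + 9) − (1/4)| < ε whenever k > (33/32)/ε.
Take N_0 = (33/32)/ε. If k > N_0 then |(2k - 6)/(8k + 9) − (1/4)| ≤ (33/32)/k < ε.

N_0 = (33/32)/ε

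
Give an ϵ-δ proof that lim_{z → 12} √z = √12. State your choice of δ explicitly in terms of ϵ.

Let ϵ > 0 be given. We want δ > 0 such that 0 < |z − 12| < δ implies |√z − √12| < ϵ.
Rationalise: √z − √12 = (z − 12)/(√z + √12), so |√z − √12| = |z − 12|/(√z + √12).
Restrict δ ≤ 12 so that |z − 12| < 12 forces z > 0, and then √z + √12 > √12.
Hence |√z − √12| < |z − 12|/√12, which is < ϵ once |z − 12| < √12·ϵ.
Take δ = min(12, √12·ϵ). If 0 < |z − 12| < δ then z > 0 and |√z − √12| < |z − 12|/√12 < ϵ.

δ = min(12, √12·ϵ)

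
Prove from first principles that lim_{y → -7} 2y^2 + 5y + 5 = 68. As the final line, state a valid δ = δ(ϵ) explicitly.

δ = min(1, ϵ/25)

Let ϵ > 0 be given. We want δ > 0 such that 0 < |y + 7| < δ implies |(2y^2 + 5y + 5) − 68| < ϵ.
(2y^2 + 5y + 5) − 68 = 2y^2 + 5y - 63 = (y + 7)(2y - 9).
So |(2y^2 + 5y + 5) − 68| = |y + 7|·|2y - 9|.
Assume first that |y + 7| < 1, so |y| < 8. Then |2y - 9| ≤ 2·8 + 9 = 25.
Hence |(2y^2 + 5y + 5) − 68| ≤ 25|y + 7| < ϵ provided |y + 7| < ϵ/25.
Take δ = min(1, ϵ/25). Then 0 < |y + 7| < δ gives both |y + 7| < 1 and |y + 7| < ϵ/25, so |(2y^2 + 5y + 5) − 68| < ϵ.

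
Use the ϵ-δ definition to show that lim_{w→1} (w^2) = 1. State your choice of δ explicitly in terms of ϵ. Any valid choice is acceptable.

δ = min(1, ϵ/3)

Let ϵ > 0. We seek δ > 0 with 0 < |w − 1| < δ ⇒ |w^2 − 1| < ϵ.
Factor: w^2 − 1 = (w − 1)(w + 1), so |w^2 − 1| = |w − 1|·|w + 1|.
Restrict δ ≤ 1. Then |w − 1| < 1 gives |w| < 2, so by the triangle inequality |w + 1| ≤ 2 + 1 = 3.
Hence |w^2 − 1| ≤ 3|w − 1|, which is < ϵ once |w − 1| < ϵ/3.
Take δ = min(1, ϵ/3). If 0 < |w − 1| < δ then both bounds hold and |w^2 − 1| ≤ 3|w − 1| < 3·(ϵ/3) = ϵ.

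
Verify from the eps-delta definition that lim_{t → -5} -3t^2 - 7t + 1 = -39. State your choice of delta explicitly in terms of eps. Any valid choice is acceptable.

delta = min(2, eps/29)

Suppose eps > 0. We want delta > 0 such that 0 < |t + 5| < delta implies |(-3t^2 - 7t + 1) + 39| < eps.
(-3t^2 - 7t + 1) + 39 = -3t^2 - 7t + 40 = (t + 5)(-3t + 8).
So |(-3t^2 - 7t + 1) + 39| = |t + 5|·|-3t + 8|.
Assume first that |t + 5| < 2, so |t| < 7. Then |-3t + 8| ≤ 3·7 + 8 = 29.
Hence |(-3t^2 - 7t + 1) + 39| ≤ 29|t + 5| < eps provided |t + 5| < eps/29.
Take delta = min(2, eps/29). Then 0 < |t + 5| < delta gives both |t + 5| < 2 and |t + 5| < eps/29, so |(-3t^2 - 7t + 1) + 39| < eps.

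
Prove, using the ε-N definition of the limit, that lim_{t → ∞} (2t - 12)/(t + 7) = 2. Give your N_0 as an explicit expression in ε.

N_0 = 26/ε

Let ε > 0 be given. We seek N_0 > 0 such that t > N_0 implies |(2t - 12)/(t + 7) − 2| < ε.
(2t - 12)/(t + 7) − 2 = ((2t - 12) − 2(t + 7)) / ((t + 7)) = -26/((t + 7)).
For t > 0 we have t + 7 > t, so |(2t - 12)/(t + 7) − 2| = 26/((t + 7)) < 26/(t) = 26/t.
Thus |(2t - 12)/(t + 7) − 2| < ε whenever t > 26/ε.
Take N_0 = 26/ε. If t > N_0 then |(2t - 12)/(t + 7) − 2| < 26/t < ε.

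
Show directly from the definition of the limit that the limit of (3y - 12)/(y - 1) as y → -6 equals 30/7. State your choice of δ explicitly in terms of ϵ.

δ = min(7/2, (49/18)ϵ)

Suppose ϵ > 0. We want δ > 0 with 0 < |y + 6| < δ ⇒ |(3y - 12)/(y - 1) − (30/7)| < ϵ.
Combining over a common denominator, (3y - 12)/(y - 1) − (30/7) = [(3y - 12)·(-7) − (-30)·(y - 1)] / [(-7)·(y - 1)] = 9(y + 6) / ((-7)(y - 1)).
So |(3y - 12)/(y - 1) − (30/7)| = 9|y + 6| / (7·|y − 1|).
Restrict δ ≤ 7/2. Then |y + 6| < 7/2 gives |y − 1| = |(y + 6) + (-7)| ≥ 7 − 7/2 = 7/2.
Hence |(3y - 12)/(y - 1) − (30/7)| < 9|y + 6|/(7·(7/2)) = (18/49)|y + 6|, which is < ϵ once |y + 6| < (49/18)ϵ.
Take δ = min(7/2, (49/18)ϵ). Then 0 < |y + 6| < δ forces both bounds, so |(3y - 12)/(y - 1) − (30/7)| < ϵ.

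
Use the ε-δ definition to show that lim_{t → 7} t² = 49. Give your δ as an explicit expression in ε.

δ = min(1, ε/15)

Let ε > 0. We seek δ > 0 with 0 < |t − 7| < δ ⇒ |t² − 49| < ε.
Factor: t² − 49 = (t − 7)(t + 7), so |t² − 49| = |t − 7|·|t + 7|.
Restrict δ ≤ 1. Then |t − 7| < 1 gives |t| < 8, so by the triangle inequality |t + 7| ≤ 8 + 7 = 15.
Hence |t² − 49| ≤ 15|t − 7|, which is < ε once |t − 7| < ε/15.
Take δ = min(1, ε/15). If 0 < |t − 7| < δ then both bounds hold and |t² − 49| ≤ 15|t − 7| < 15·(ε/15) = ε.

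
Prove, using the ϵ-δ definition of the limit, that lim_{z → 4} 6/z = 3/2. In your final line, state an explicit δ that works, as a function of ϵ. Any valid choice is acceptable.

Let ϵ > 0 be given. We seek δ > 0 such that 0 < |z − 4| < δ implies |6/z − (3/2)| < ϵ.
|6/z − (3/2)| = 6·|4 − z|/(4·|z|) = 6|z − 4|/(4|z|).
Restrict δ ≤ 2. Then |z − 4| < 2 gives |z| > 2, so 4|z| > 8.
Then |6/z − (3/2)| < 6|z − 4|/8, which is < ϵ when |z − 4| < (4/3)ϵ.
Take δ = min(2, (4/3)ϵ). Then 0 < |z − 4| < δ gives both |z − 4| < 2 and |z − 4| < (4/3)ϵ, so |6/z − (3/2)| < ϵ.

δ = min(2, (4/3)ϵ)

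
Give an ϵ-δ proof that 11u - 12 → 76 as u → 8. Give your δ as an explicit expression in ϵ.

Fix ϵ > 0. We need δ > 0 so that 0 < |u − 8| < δ implies |(11u - 12) − 76| < ϵ.
|(11u - 12) − 76| = |11u - 88| = 11|u − 8|.
Thus it suffices that |u − 8| < ϵ/11.
Choosing δ = ϵ/11 gives |(11u - 12) − 76| = 11|u − 8| < ϵ whenever |u − 8| < δ.

δ = ϵ/11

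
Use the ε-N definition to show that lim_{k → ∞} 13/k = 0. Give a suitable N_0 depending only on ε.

N_0 = 13/ε

Let ε > 0. For k ≥ 1, |13/k − 0| = 13/(k) ≤ 13/k.
We need 13/k < ε, i.e. k > 13/ε.
Take N_0 = 13/ε. If k > N_0 then |13/k| ≤ 13/k < ε.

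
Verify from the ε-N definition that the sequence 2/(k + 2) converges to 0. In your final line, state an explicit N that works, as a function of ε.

N = 2/ε

Let ε > 0. For k ≥ 1, |2/(k + 2) − 0| = 2/(k + 2) ≤ 2/k.
We need 2/k < ε, i.e. k > 2/ε.
Take N = 2/ε. If k > N then |2/(k + 2)| ≤ 2/k < ε.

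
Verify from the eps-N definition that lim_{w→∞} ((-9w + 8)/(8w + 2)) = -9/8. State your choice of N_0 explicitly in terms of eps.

N_0 = (41/32)/eps

Suppose eps > 0. We seek N_0 > 0 such that w > N_0 implies |(-9w + 8)/(8w + 2) + 9/8| < eps.
(-9w + 8)/(8w + 2) + 9/8 = (8(-9w + 8) − (-9)(8w + 2)) / (8(8w + 2)) = 82/(8(8w + 2)).
For w > 0 we have 8w + 2 > 8w, so |(-9w + 8)/(8w + 2) + 9/8| = 82/(8(8w + 2)) < 82/(8·8w) = (41/32)/w.
Thus |(-9w + 8)/(8w + 2) + 9/8| < eps whenever w > (41/32)/eps.
Take N_0 = (41/32)/eps. If w > N_0 then |(-9w + 8)/(8w + 2) + 9/8| < (41/32)/w < eps.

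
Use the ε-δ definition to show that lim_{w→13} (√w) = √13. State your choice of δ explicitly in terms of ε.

Suppose ε > 0. We want δ > 0 such that 0 < |w − 13| < δ implies |√w − √13| < ε.
Multiplying by the conjugate, |√w − √13| = |w − 13|/(√w + √13).
Restrict δ ≤ 13 so that |w − 13| < 13 forces w > 0, and then √w + √13 > √13.
Hence |√w − √13| < |w − 13|/√13, which is < ε once |w − 13| < √13·ε.
Take δ = min(13, √13·ε). If 0 < |w − 13| < δ then w > 0 and |√w − √13| < |w − 13|/√13 < ε.

δ = min(13, √13·ε)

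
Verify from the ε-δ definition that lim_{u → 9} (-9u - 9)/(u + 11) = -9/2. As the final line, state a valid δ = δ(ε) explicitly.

δ = min(10, (20/9)ε)

Let ε > 0. We want δ > 0 with 0 < |u − 9| < δ ⇒ |(-9u - 9)/(u + 11) + 9/2| < ε.
Combining over a common denominator, (-9u - 9)/(u + 11) + 9/2 = [(-9u - 9)·20 − (-90)·(u + 11)] / [20·(u + 11)] = -90(u − 9) / (20(u + 11)).
So |(-9u - 9)/(u + 11) + 9/2| = 90|u − 9| / (20·|u + 11|).
Require δ ≤ 10, so |u + 11| ≥ |20| − |u − 9| > 20 − 10 = 10.
Hence |(-9u - 9)/(u + 11) + 9/2| < 90|u − 9|/(20·10) = (9/20)|u − 9|, which is < ε once |u − 9| < (20/9)ε.
Take δ = min(10, (20/9)ε). Then 0 < |u − 9| < δ forces both bounds, so |(-9u - 9)/(u + 11) + 9/2| < ε.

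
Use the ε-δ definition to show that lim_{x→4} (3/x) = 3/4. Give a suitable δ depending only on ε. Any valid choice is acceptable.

δ = min(2, (8/3)ε)

Fix ε > 0. We seek δ > 0 such that 0 < |x − 4| < δ implies |3/x − (3/4)| < ε.
|3/x − (3/4)| = 3·|4 − x|/(4·|x|) = 3|x − 4|/(4|x|).
Restrict δ ≤ 2. Then |x − 4| < 2 gives |x| > 2, so 4|x| > 8.
Then |3/x − (3/4)| < 3|x − 4|/8, which is < ε when |x − 4| < (8/3)ε.
Take δ = min(2, (8/3)ε). Then 0 < |x − 4| < δ gives both |x − 4| < 2 and |x − 4| < (8/3)ε, so |3/x − (3/4)| < ε.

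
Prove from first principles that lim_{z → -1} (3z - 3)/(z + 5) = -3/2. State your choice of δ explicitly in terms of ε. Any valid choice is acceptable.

Let ε > 0. We want δ > 0 with 0 < |z + 1| < δ ⇒ |(3z - 3)/(z + 5) + 3/2| < ε.
Combining over a common denominator, (3z - 3)/(z + 5) + 3/2 = [(3z - 3)·4 − (-6)·(z + 5)] / [4·(z + 5)] = 18(z + 1) / (4(z + 5)).
So |(3z - 3)/(z + 5) + 3/2| = 18|z + 1| / (4·|z + 5|).
Require δ ≤ 2, so |z + 5| ≥ |4| − |z + 1| > 4 − 2 = 2.
Hence |(3z - 3)/(z + 5) + 3/2| < 18|z + 1|/(4·2) = (9/4)|z + 1|, which is < ε once |z + 1| < (4/9)ε.
Take δ = min(2, (4/9)ε). Then 0 < |z + 1| < δ forces both bounds, so |(3z - 3)/(z + 5) + 3/2| < ε.

δ = min(2, (4/9)ε)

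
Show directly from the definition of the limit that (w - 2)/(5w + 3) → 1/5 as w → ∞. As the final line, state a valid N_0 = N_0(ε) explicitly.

N_0 = (13/25)/ε

Suppose ε > 0. We seek N_0 > 0 such that w > N_0 implies |(w - 2)/(5w + 3) − (1/5)| < ε.
(w - 2)/(5w + 3) − (1/5) = (5(w - 2) − (5w + 3)) / (5(5w + 3)) = -13/(5(5w + 3)).
For w > 0 we have 5w + 3 > 5w, so |(w - 2)/(5w + 3) − (1/5)| = 13/(5(5w + 3)) < 13/(5·5w) = (13/25)/w.
Thus |(w - 2)/(5w + 3) − (1/5)| < ε whenever w > (13/25)/ε.
Take N_0 = (13/25)/ε. If w > N_0 then |(w - 2)/(5w + 3) − (1/5)| < (13/25)/w < ε.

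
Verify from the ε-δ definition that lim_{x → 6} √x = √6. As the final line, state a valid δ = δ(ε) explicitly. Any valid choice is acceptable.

Let ε > 0. We want δ > 0 such that 0 < |x − 6| < δ implies |√x − √6| < ε.
Multiplying by the conjugate, |√x − √6| = |x − 6|/(√x + √6).
Restrict δ ≤ 6 so that |x − 6| < 6 forces x > 0, and then √x + √6 > √6.
Hence |√x − √6| < |x − 6|/√6, which is < ε once |x − 6| < √6·ε.
Take δ = min(6, √6·ε). If 0 < |x − 6| < δ then x > 0 and |√x − √6| < |x − 6|/√6 < ε.

δ = min(6, √6·ε)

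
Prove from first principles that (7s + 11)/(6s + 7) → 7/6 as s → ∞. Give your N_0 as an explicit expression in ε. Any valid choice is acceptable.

Let ε > 0. We seek N_0 > 0 such that s > N_0 implies |(7s + 11)/(6s + 7) − (7/6)| < ε.
(7s + 11)/(6s + 7) − (7/6) = (6(7s + 11) − 7(6s + 7)) / (6(6s + 7)) = 17/(6(6s + 7)).
For s > 0 we have 6s + 7 > 6s, so |(7s + 11)/(6s + 7) − (7/6)| = 17/(6(6s + 7)) < 17/(6·6s) = (17/36)/s.
Thus |(7s + 11)/(6s + 7) − (7/6)| < ε whenever s > (17/36)/ε.
Take N_0 = (17/36)/ε. If s > N_0 then |(7s + 11)/(6s + 7) − (7/6)| < (17/36)/s < ε.

N_0 = (17/36)/ε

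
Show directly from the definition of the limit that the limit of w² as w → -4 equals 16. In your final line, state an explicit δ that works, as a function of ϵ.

Suppose ϵ > 0. We seek δ > 0 with 0 < |w + 4| < δ ⇒ |w² − 16| < ϵ.
Factor: w² − 16 = (w + 4)(w - 4), so |w² − 16| = |w + 4|·|w - 4|.
Impose δ ≤ 2 so that |w| < 6; then |w - 4| ≤ 10.
Hence |w² − 16| ≤ 10|w + 4|, which is < ϵ once |w + 4| < ϵ/10.
Take δ = min(2, ϵ/10). If 0 < |w + 4| < δ then both bounds hold and |w² − 16| ≤ 10|w + 4| < 10·(ϵ/10) = ϵ.

δ = min(2, ϵ/10)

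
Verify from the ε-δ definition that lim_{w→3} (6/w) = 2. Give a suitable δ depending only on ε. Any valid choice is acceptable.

δ = min(3/2, (3/4)ε)

Let ε > 0 be given. We seek δ > 0 such that 0 < |w − 3| < δ implies |6/w − 2| < ε.
|6/w − 2| = 6·|3 − w|/(3·|w|) = 6|w − 3|/(3|w|).
Require δ ≤ 3/2 so that |w| > 3 − 3/2 = 3/2, hence 3|w| > 9/2.
Then |6/w − 2| < 6|w − 3|/(9/2), which is < ε when |w − 3| < (3/4)ε.
Take δ = min(3/2, (3/4)ε). Then 0 < |w − 3| < δ gives both |w − 3| < 3/2 and |w − 3| < (3/4)ε, so |6/w − 2| < ε.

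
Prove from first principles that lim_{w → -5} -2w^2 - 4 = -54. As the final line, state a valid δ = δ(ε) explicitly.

Let ε > 0 be given. We want δ > 0 such that 0 < |w + 5| < δ implies |(-2w^2 - 4) + 54| < ε.
(-2w^2 - 4) + 54 = -2w^2 + 50 = (w + 5)(-2w + 10).
So |(-2w^2 - 4) + 54| = |w + 5|·|-2w + 10|.
Assume first that |w + 5| < 1, so |w| < 6. Then |-2w + 10| ≤ 2·6 + 10 = 22.
Hence |(-2w^2 - 4) + 54| ≤ 22|w + 5| < ε provided |w + 5| < ε/22.
Choosing δ = min(1, ε/22) ensures both conditions, hence |(-2w^2 - 4) + 54| < ε.

δ = min(1, ε/22)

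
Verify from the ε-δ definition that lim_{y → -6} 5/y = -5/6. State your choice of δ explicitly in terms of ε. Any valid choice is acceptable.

Fix ε > 0. We seek δ > 0 such that 0 < |y + 6| < δ implies |5/y + 5/6| < ε.
|5/y + 5/6| = 5·|-6 − y|/(6·|y|) = 5|y + 6|/(6|y|).
Restrict δ ≤ 3. Then |y + 6| < 3 gives |y| > 3, so 6|y| > 18.
Then |5/y + 5/6| < 5|y + 6|/18, which is < ε when |y + 6| < (18/5)ε.
Take δ = min(3, (18/5)ε). Then 0 < |y + 6| < δ gives both |y + 6| < 3 and |y + 6| < (18/5)ε, so |5/y + 5/6| < ε.

δ = min(3, (18/5)ε)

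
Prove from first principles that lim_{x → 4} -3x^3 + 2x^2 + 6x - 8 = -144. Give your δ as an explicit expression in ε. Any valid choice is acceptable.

Suppose ε > 0. We want δ > 0 such that 0 < |x − 4| < δ implies |(-3x^3 + 2x^2 + 6x - 8) + 144| < ε.
(-3x^3 + 2x^2 + 6x - 8) + 144 = -3x^3 + 2x^2 + 6x + 136 = (x − 4)(-3x^2 - 10x - 34).
So |(-3x^3 + 2x^2 + 6x - 8) + 144| = |x − 4|·|-3x^2 - 10x - 34|.
Assume first that |x − 4| < 2, so |x| < 6. Then |-3x^2 - 10x - 34| ≤ 3·6^2 + 10·6 + 34 = 202.
Hence |(-3x^3 + 2x^2 + 6x - 8) + 144| ≤ 202|x − 4| < ε provided |x − 4| < ε/202.
Take δ = min(2, ε/202). Then 0 < |x − 4| < δ gives both |x − 4| < 2 and |x − 4| < ε/202, so |(-3x^3 + 2x^2 + 6x - 8) + 144| < ε.

δ = min(2, ε/202)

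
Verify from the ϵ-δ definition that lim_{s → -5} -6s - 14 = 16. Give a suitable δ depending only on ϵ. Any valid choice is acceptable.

δ = ϵ/6

Let ϵ > 0. We need δ > 0 so that 0 < |s + 5| < δ implies |(-6s - 14) − 16| < ϵ.
|(-6s - 14) − 16| = |-6s - 30| = 6|s + 5|.
So 6|s + 5| < ϵ exactly when |s + 5| < ϵ/6.
Take δ = ϵ/6. If 0 < |s + 5| < δ then |(-6s - 14) − 16| = 6|s + 5| < 6·(ϵ/6) = ϵ.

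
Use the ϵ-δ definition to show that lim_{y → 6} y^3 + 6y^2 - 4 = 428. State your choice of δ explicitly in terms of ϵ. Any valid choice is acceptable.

δ = min(2, ϵ/232)

Suppose ϵ > 0. We want δ > 0 such that 0 < |y − 6| < δ implies |(y^3 + 6y^2 - 4) − 428| < ϵ.
(y^3 + 6y^2 - 4) − 428 = y^3 + 6y^2 - 432 = (y − 6)(y^2 + 12y + 72).
So |(y^3 + 6y^2 - 4) − 428| = |y − 6|·|y^2 + 12y + 72|.
Require δ ≤ 2. Then |y − 6| < 2 gives |y| < 8, and by the triangle inequality |y^2 + 12y + 72| ≤ 8^2 + 12·8 + 72 = 232.
Hence |(y^3 + 6y^2 - 4) − 428| ≤ 232|y − 6| < ϵ provided |y − 6| < ϵ/232.
Take δ = min(2, ϵ/232). Then 0 < |y − 6| < δ gives both |y − 6| < 2 and |y − 6| < ϵ/232, so |(y^3 + 6y^2 - 4) − 428| < ϵ.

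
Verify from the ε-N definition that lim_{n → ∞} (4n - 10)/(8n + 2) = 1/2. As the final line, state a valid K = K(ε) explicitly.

Let ε > 0. For n ≥ 1, |(4n - 10)/(8n + 2) − (1/2)| = |-88|/(8(8n + 2)) = 88/(8(8n + 2)).
Since 8n + 2 ≥ 8n for n ≥ 1, this is ≤ 88/(8·8n) = (11/8)/n.
So |(4n - 10)/(8n + 2) − (1/2)| < ε whenever n > (11/8)/ε.
Take K = (11/8)/ε. If n > K then |(4n - 10)/(8n + 2) − (1/2)| ≤ (11/8)/n < ε.

K = (11/8)/ε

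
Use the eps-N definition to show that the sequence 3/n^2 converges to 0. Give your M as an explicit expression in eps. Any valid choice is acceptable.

Fix eps > 0. For n ≥ 1, |3/n^2 − 0| = 3/n^2.
3/n^2 < eps ⇔ n^2 > 3/eps ⇔ n > (3/eps)^{1/2}.
Take M = (3/eps)^{1/2}. Then n > M implies 3/n^2 < eps.

M = (3/eps)^{1/2}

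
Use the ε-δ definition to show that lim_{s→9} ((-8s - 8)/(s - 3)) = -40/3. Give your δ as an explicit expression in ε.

δ = min(3, (9/16)ε)

Let ε > 0 be given. We want δ > 0 with 0 < |s − 9| < δ ⇒ |(-8s - 8)/(s - 3) + 40/3| < ε.
Combining over a common denominator, (-8s - 8)/(s - 3) + 40/3 = [(-8s - 8)·6 − (-80)·(s - 3)] / [6·(s - 3)] = 32(s − 9) / (6(s - 3)).
So |(-8s - 8)/(s - 3) + 40/3| = 32|s − 9| / (6·|s − 3|).
Require δ ≤ 3, so |s − 3| ≥ |6| − |s − 9| > 6 − 3 = 3.
Hence |(-8s - 8)/(s - 3) + 40/3| < 32|s − 9|/(6·3) = (16/9)|s − 9|, which is < ε once |s − 9| < (9/16)ε.
Take δ = min(3, (9/16)ε). Then 0 < |s − 9| < δ forces both bounds, so |(-8s - 8)/(s - 3) + 40/3| < ε.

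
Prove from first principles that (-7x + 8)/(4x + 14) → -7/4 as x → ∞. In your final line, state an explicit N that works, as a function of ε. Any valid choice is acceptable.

Suppose ε > 0. We seek N > 0 such that x > N implies |(-7x + 8)/(4x + 14) + 7/4| < ε.
(-7x + 8)/(4x + 14) + 7/4 = (4(-7x + 8) − (-7)(4x + 14)) / (4(4x + 14)) = 130/(4(4x + 14)).
For x > 0 we have 4x + 14 > 4x, so |(-7x + 8)/(4x + 14) + 7/4| = 130/(4(4x + 14)) < 130/(4·4x) = (65/8)/x.
Thus |(-7x + 8)/(4x + 14) + 7/4| < ε whenever x > (65/8)/ε.
Take N = (65/8)/ε. If x > N then |(-7x + 8)/(4x + 14) + 7/4| < (65/8)/x < ε.

N = (65/8)/ε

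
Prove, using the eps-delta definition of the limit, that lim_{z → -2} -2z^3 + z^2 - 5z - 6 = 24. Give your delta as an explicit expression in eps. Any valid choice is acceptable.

Suppose eps > 0. We want delta > 0 such that 0 < |z + 2| < delta implies |(-2z^3 + z^2 - 5z - 6) − 24| < eps.
(-2z^3 + z^2 - 5z - 6) − 24 = -2z^3 + z^2 - 5z - 30 = (z + 2)(-2z^2 + 5z - 15).
So |(-2z^3 + z^2 - 5z - 6) − 24| = |z + 2|·|-2z^2 + 5z - 15|.
Require delta ≤ 1. Then |z + 2| < 1 gives |z| < 3, and by the triangle inequality |-2z^2 + 5z - 15| ≤ 2·3^2 + 5·3 + 15 = 48.
Hence |(-2z^3 + z^2 - 5z - 6) − 24| ≤ 48|z + 2| < eps provided |z + 2| < eps/48.
Choosing delta = min(1, eps/48) ensures both conditions, hence |(-2z^3 + z^2 - 5z - 6) − 24| < eps.

delta = min(1, eps/48)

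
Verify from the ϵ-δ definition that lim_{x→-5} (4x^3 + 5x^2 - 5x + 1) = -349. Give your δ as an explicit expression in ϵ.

δ = min(1, ϵ/304)

Let ϵ > 0 be given. We want δ > 0 such that 0 < |x + 5| < δ implies |(4x^3 + 5x^2 - 5x + 1) + 349| < ϵ.
(4x^3 + 5x^2 - 5x + 1) + 349 = 4x^3 + 5x^2 - 5x + 350 = (x + 5)(4x^2 - 15x + 70).
So |(4x^3 + 5x^2 - 5x + 1) + 349| = |x + 5|·|4x^2 - 15x + 70|.
Require δ ≤ 1. Then |x + 5| < 1 gives |x| < 6, and by the triangle inequality |4x^2 - 15x + 70| ≤ 4·6^2 + 15·6 + 70 = 304.
Hence |(4x^3 + 5x^2 - 5x + 1) + 349| ≤ 304|x + 5| < ϵ provided |x + 5| < ϵ/304.
Choosing δ = min(1, ϵ/304) ensures both conditions, hence |(4x^3 + 5x^2 - 5x + 1) + 349| < ϵ.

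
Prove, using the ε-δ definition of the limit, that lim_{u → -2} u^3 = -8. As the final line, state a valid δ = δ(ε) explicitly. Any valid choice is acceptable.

Fix ε > 0. We seek δ > 0 with 0 < |u + 2| < δ ⇒ |u^3 + 8| < ε.
Factor: u^3 + 8 = (u + 2)(u^2 - 2u + 4), so |u^3 + 8| = |u + 2|·|u^2 - 2u + 4|.
Restrict δ ≤ 2. Then |u + 2| < 2 gives |u| < 4, so by the triangle inequality |u^2 - 2u + 4| ≤ 4^2 + 2·4 + 4 = 28.
Hence |u^3 + 8| ≤ 28|u + 2|, which is < ε once |u + 2| < ε/28.
Take δ = min(2, ε/28). If 0 < |u + 2| < δ then both bounds hold and |u^3 + 8| ≤ 28|u + 2| < 28·(ε/28) = ε.

δ = min(2, ε/28)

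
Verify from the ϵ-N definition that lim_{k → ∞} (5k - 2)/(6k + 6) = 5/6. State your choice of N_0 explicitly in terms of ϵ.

Let ϵ > 0 be given. For k ≥ 1, |(5k - 2)/(6k + 6) − (5/6)| = |-42|/(6(6k + 6)) = 42/(6(6k + 6)).
Since 6k + 6 ≥ 6k for k ≥ 1, this is ≤ 42/(6·6k) = (7/6)/k.
So |(5k - 2)/(6k + 6) − (5/6)| < ϵ whenever k > (7/6)/ϵ.
Take N_0 = (7/6)/ϵ. If k > N_0 then |(5k - 2)/(6k + 6) − (5/6)| ≤ (7/6)/k < ϵ.

N_0 = (7/6)/ϵ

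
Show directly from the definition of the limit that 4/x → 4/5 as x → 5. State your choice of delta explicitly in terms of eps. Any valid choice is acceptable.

Fix eps > 0. We seek delta > 0 such that 0 < |x − 5| < delta implies |4/x − (4/5)| < eps.
|4/x − (4/5)| = 4·|5 − x|/(5·|x|) = 4|x − 5|/(5|x|).
Require delta ≤ 5/2 so that |x| > 5 − 5/2 = 5/2, hence 5|x| > 25/2.
Then |4/x − (4/5)| < 4|x − 5|/(25/2), which is < eps when |x − 5| < (25/8)eps.
Take delta = min(5/2, (25/8)eps). Then 0 < |x − 5| < delta gives both |x − 5| < 5/2 and |x − 5| < (25/8)eps, so |4/x − (4/5)| < eps.

delta = min(5/2, (25/8)eps)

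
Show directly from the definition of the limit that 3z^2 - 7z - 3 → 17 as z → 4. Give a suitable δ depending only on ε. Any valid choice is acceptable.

Let ε > 0. We want δ > 0 such that 0 < |z − 4| < δ implies |(3z^2 - 7z - 3) − 17| < ε.
(3z^2 - 7z - 3) − 17 = 3z^2 - 7z - 20 = (z − 4)(3z + 5).
So |(3z^2 - 7z - 3) − 17| = |z − 4|·|3z + 5|.
Assume first that |z − 4| < 1, so |z| < 5. Then |3z + 5| ≤ 3·5 + 5 = 20.
Hence |(3z^2 - 7z - 3) − 17| ≤ 20|z − 4| < ε provided |z − 4| < ε/20.
Take δ = min(1, ε/20). Then 0 < |z − 4| < δ gives both |z − 4| < 1 and |z − 4| < ε/20, so |(3z^2 - 7z - 3) − 17| < ε.

δ = min(1, ε/20)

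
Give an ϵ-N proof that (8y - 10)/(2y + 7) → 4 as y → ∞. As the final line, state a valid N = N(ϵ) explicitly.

N = 19/ϵ

Suppose ϵ > 0. We seek N > 0 such that y > N implies |(8y - 10)/(2y + 7) − 4| < ϵ.
(8y - 10)/(2y + 7) − 4 = (2(8y - 10) − 8(2y + 7)) / (2(2y + 7)) = -76/(2(2y + 7)).
For y > 0 we have 2y + 7 > 2y, so |(8y - 10)/(2y + 7) − 4| = 76/(2(2y + 7)) < 76/(2·2y) = 19/y.
Thus |(8y - 10)/(2y + 7) − 4| < ϵ whenever y > 19/ϵ.
Take N = 19/ϵ. If y > N then |(8y - 10)/(2y + 7) − 4| < 19/y < ϵ.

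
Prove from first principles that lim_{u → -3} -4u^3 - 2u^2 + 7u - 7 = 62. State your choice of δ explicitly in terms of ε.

Suppose ε > 0. We want δ > 0 such that 0 < |u + 3| < δ implies |(-4u^3 - 2u^2 + 7u - 7) − 62| < ε.
(-4u^3 - 2u^2 + 7u - 7) − 62 = -4u^3 - 2u^2 + 7u - 69 = (u + 3)(-4u^2 + 10u - 23).
So |(-4u^3 - 2u^2 + 7u - 7) − 62| = |u + 3|·|-4u^2 + 10u - 23|.
Require δ ≤ 1. Then |u + 3| < 1 gives |u| < 4, and by the triangle inequality |-4u^2 + 10u - 23| ≤ 4·4^2 + 10·4 + 23 = 127.
Hence |(-4u^3 - 2u^2 + 7u - 7) − 62| ≤ 127|u + 3| < ε provided |u + 3| < ε/127.
Choosing δ = min(1, ε/127) ensures both conditions, hence |(-4u^3 - 2u^2 + 7u - 7) − 62| < ε.

δ = min(1, ε/127)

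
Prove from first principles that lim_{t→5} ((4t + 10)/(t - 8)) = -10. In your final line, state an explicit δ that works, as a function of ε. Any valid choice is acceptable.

Let ε > 0. We want δ > 0 with 0 < |t − 5| < δ ⇒ |(4t + 10)/(t - 8) + 10| < ε.
Combining over a common denominator, (4t + 10)/(t - 8) + 10 = [(4t + 10)·(-3) − 30·(t - 8)] / [(-3)·(t - 8)] = -42(t − 5) / ((-3)(t - 8)).
So |(4t + 10)/(t - 8) + 10| = 42|t − 5| / (3·|t − 8|).
Restrict δ ≤ 3/2. Then |t − 5| < 3/2 gives |t − 8| = |(t − 5) + (-3)| ≥ 3 − 3/2 = 3/2.
Hence |(4t + 10)/(t - 8) + 10| < 42|t − 5|/(3·(3/2)) = (28/3)|t − 5|, which is < ε once |t − 5| < (3/28)ε.
Take δ = min(3/2, (3/28)ε). Then 0 < |t − 5| < δ forces both bounds, so |(4t + 10)/(t - 8) + 10| < ε.

δ = min(3/2, (3/28)ε)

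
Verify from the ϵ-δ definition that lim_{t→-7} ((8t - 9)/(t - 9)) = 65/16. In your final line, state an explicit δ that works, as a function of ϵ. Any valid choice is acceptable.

Let ϵ > 0 be given. We want δ > 0 with 0 < |t + 7| < δ ⇒ |(8t - 9)/(t - 9) − (65/16)| < ϵ.
Combining over a common denominator, (8t - 9)/(t - 9) − (65/16) = [(8t - 9)·(-16) − (-65)·(t - 9)] / [(-16)·(t - 9)] = -63(t + 7) / ((-16)(t - 9)).
So |(8t - 9)/(t - 9) − (65/16)| = 63|t + 7| / (16·|t − 9|).
Restrict δ ≤ 8. Then |t + 7| < 8 gives |t − 9| = |(t + 7) + (-16)| ≥ 16 − 8 = 8.
Hence |(8t - 9)/(t - 9) − (65/16)| < 63|t + 7|/(16·8) = (63/128)|t + 7|, which is < ϵ once |t + 7| < (128/63)ϵ.
Take δ = min(8, (128/63)ϵ). Then 0 < |t + 7| < δ forces both bounds, so |(8t - 9)/(t - 9) − (65/16)| < ϵ.

δ = min(8, (128/63)ϵ)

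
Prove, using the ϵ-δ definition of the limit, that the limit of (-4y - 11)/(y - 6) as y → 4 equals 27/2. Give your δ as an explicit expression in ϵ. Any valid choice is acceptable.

Let ϵ > 0. We want δ > 0 with 0 < |y − 4| < δ ⇒ |(-4y - 11)/(y - 6) − (27/2)| < ϵ.
Combining over a common denominator, (-4y - 11)/(y - 6) − (27/2) = [(-4y - 11)·(-2) − (-27)·(y - 6)] / [(-2)·(y - 6)] = 35(y − 4) / ((-2)(y - 6)).
So |(-4y - 11)/(y - 6) − (27/2)| = 35|y − 4| / (2·|y − 6|).
Require δ ≤ 1, so |y − 6| ≥ |-2| − |y − 4| > 2 − 1 = 1.
Hence |(-4y - 11)/(y - 6) − (27/2)| < 35|y − 4|/(2·1) = (35/2)|y − 4|, which is < ϵ once |y − 4| < (2/35)ϵ.
Take δ = min(1, (2/35)ϵ). Then 0 < |y − 4| < δ forces both bounds, so |(-4y - 11)/(y - 6) − (27/2)| < ϵ.

δ = min(1, (2/35)ϵ)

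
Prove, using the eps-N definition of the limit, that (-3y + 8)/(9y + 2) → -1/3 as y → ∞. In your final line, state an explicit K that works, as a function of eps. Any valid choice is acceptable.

K = (26/27)/eps

Let eps > 0 be given. We seek K > 0 such that y > K implies |(-3y + 8)/(9y + 2) + 1/3| < eps.
(-3y + 8)/(9y + 2) + 1/3 = (9(-3y + 8) − (-3)(9y + 2)) / (9(9y + 2)) = 78/(9(9y + 2)).
For y > 0 we have 9y + 2 > 9y, so |(-3y + 8)/(9y + 2) + 1/3| = 78/(9(9y + 2)) < 78/(9·9y) = (26/27)/y.
Thus |(-3y + 8)/(9y + 2) + 1/3| < eps whenever y > (26/27)/eps.
Take K = (26/27)/eps. If y > K then |(-3y + 8)/(9y + 2) + 1/3| < (26/27)/y < eps.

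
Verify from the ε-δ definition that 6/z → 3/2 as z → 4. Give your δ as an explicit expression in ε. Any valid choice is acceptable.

Fix ε > 0. We seek δ > 0 such that 0 < |z − 4| < δ implies |6/z − (3/2)| < ε.
|6/z − (3/2)| = 6·|4 − z|/(4·|z|) = 6|z − 4|/(4|z|).
Restrict δ ≤ 2. Then |z − 4| < 2 gives |z| > 2, so 4|z| > 8.
Then |6/z − (3/2)| < 6|z − 4|/8, which is < ε when |z − 4| < (4/3)ε.
Take δ = min(2, (4/3)ε). Then 0 < |z − 4| < δ gives both |z − 4| < 2 and |z − 4| < (4/3)ε, so |6/z − (3/2)| < ε.

δ = min(2, (4/3)ε)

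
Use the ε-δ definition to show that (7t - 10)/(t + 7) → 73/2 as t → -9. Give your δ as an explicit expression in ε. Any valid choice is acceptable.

δ = min(1, (2/59)ε)

Fix ε > 0. We want δ > 0 with 0 < |t + 9| < δ ⇒ |(7t - 10)/(t + 7) − (73/2)| < ε.
Combining over a common denominator, (7t - 10)/(t + 7) − (73/2) = [(7t - 10)·(-2) − (-73)·(t + 7)] / [(-2)·(t + 7)] = 59(t + 9) / ((-2)(t + 7)).
So |(7t - 10)/(t + 7) − (73/2)| = 59|t + 9| / (2·|t + 7|).
Restrict δ ≤ 1. Then |t + 9| < 1 gives |t + 7| = |(t + 9) + (-2)| ≥ 2 − 1 = 1.
Hence |(7t - 10)/(t + 7) − (73/2)| < 59|t + 9|/(2·1) = (59/2)|t + 9|, which is < ε once |t + 9| < (2/59)ε.
Take δ = min(1, (2/59)ε). Then 0 < |t + 9| < δ forces both bounds, so |(7t - 10)/(t + 7) − (73/2)| < ε.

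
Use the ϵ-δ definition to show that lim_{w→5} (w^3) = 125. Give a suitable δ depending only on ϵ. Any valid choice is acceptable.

Suppose ϵ > 0. We seek δ > 0 with 0 < |w − 5| < δ ⇒ |w^3 − 125| < ϵ.
Factor: w^3 − 125 = (w − 5)(w^2 + 5w + 25), so |w^3 − 125| = |w − 5|·|w^2 + 5w + 25|.
Restrict δ ≤ 1. Then |w − 5| < 1 gives |w| < 6, so by the triangle inequality |w^2 + 5w + 25| ≤ 6^2 + 5·6 + 25 = 91.
Hence |w^3 − 125| ≤ 91|w − 5|, which is < ϵ once |w − 5| < ϵ/91.
Take δ = min(1, ϵ/91). If 0 < |w − 5| < δ then both bounds hold and |w^3 − 125| ≤ 91|w − 5| < 91·(ϵ/91) = ϵ.

δ = min(1, ϵ/91)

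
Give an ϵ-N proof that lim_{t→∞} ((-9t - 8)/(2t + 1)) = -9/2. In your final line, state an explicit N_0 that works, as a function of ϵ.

Suppose ϵ > 0. We seek N_0 > 0 such that t > N_0 implies |(-9t - 8)/(2t + 1) + 9/2| < ϵ.
(-9t - 8)/(2t + 1) + 9/2 = (2(-9t - 8) − (-9)(2t + 1)) / (2(2t + 1)) = -7/(2(2t + 1)).
For t > 0 we have 2t + 1 > 2t, so |(-9t - 8)/(2t + 1) + 9/2| = 7/(2(2t + 1)) < 7/(2·2t) = (7/4)/t.
Thus |(-9t - 8)/(2t + 1) + 9/2| < ϵ whenever t > (7/4)/ϵ.
Take N_0 = (7/4)/ϵ. If t > N_0 then |(-9t - 8)/(2t + 1) + 9/2| < (7/4)/t < ϵ.

N_0 = (7/4)/ϵ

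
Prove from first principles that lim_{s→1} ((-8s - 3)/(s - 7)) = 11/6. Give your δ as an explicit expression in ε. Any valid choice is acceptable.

Fix ε > 0. We want δ > 0 with 0 < |s − 1| < δ ⇒ |(-8s - 3)/(s - 7) − (11/6)| < ε.
Combining over a common denominator, (-8s - 3)/(s - 7) − (11/6) = [(-8s - 3)·(-6) − (-11)·(s - 7)] / [(-6)·(s - 7)] = 59(s − 1) / ((-6)(s - 7)).
So |(-8s - 3)/(s - 7) − (11/6)| = 59|s − 1| / (6·|s − 7|).
Restrict δ ≤ 3. Then |s − 1| < 3 gives |s − 7| = |(s − 1) + (-6)| ≥ 6 − 3 = 3.
Hence |(-8s - 3)/(s - 7) − (11/6)| < 59|s − 1|/(6·3) = (59/18)|s − 1|, which is < ε once |s − 1| < (18/59)ε.
Take δ = min(3, (18/59)ε). Then 0 < |s − 1| < δ forces both bounds, so |(-8s - 3)/(s - 7) − (11/6)| < ε.

δ = min(3, (18/59)ε)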